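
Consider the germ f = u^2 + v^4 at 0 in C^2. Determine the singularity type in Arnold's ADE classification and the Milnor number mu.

Type A_3, Milnor number mu = 3.

The Hessian of f at 0 has rank 1. Corank 1: A-series; mu = 3 gives A_3.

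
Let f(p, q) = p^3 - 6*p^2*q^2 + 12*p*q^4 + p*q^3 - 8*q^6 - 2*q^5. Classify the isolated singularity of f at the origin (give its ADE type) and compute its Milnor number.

Type E_{7}, Milnor number mu = 7.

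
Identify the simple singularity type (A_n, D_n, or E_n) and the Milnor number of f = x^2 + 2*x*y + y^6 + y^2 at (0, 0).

Type A_{5}, Milnor number mu = 5.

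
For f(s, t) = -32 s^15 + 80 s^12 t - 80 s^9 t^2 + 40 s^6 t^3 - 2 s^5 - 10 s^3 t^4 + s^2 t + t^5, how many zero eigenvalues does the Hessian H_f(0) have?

2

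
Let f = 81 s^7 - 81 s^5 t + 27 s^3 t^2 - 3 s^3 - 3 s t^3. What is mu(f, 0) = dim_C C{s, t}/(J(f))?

The Hessian of f at 0 is [[0, 0], [0, 0]] with rank 0, so corank 2. A Groebner basis of the Jacobian ideal J(f) in C{s,t} is {s^3, s*t^2, 3*s^2 + t^3}; counting standard monomials gives mu = 7. Corank 2; j^3 = -3*s^3 is a perfect cube, so E-series; the 4-jet and mu = 7 give E_7.

7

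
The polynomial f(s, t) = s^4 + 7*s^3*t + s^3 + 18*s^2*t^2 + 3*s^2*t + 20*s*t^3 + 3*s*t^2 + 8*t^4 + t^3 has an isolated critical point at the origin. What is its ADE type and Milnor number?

Type E_{7}, Milnor number mu = 7.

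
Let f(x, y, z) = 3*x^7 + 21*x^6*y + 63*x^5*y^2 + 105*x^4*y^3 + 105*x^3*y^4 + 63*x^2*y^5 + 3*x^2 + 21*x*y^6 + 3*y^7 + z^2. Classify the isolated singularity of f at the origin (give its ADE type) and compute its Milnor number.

The Hessian of f at 0 is [[6, 0, 0], [0, 0, 0], [0, 0, 2]] with rank 2, so corank 1. A Groebner basis of the Jacobian ideal J(f) in C{x,y,z} is {y^6, x, z}; counting standard monomials gives mu = 6. Corank 1: A-series; mu = 6 gives A_6.

Type A_{6}, Milnor number mu = 6.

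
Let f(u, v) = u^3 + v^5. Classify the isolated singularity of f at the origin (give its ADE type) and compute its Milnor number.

The Hessian of f at 0 has rank 0. Corank 2; j^3 = u^3 is a perfect cube, so E-series; the 5-jet and mu = 8 give E_8.

Type E_{8}, Milnor number mu = 8.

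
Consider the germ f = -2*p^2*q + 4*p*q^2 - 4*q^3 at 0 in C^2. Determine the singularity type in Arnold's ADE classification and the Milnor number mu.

The Hessian of f at 0 is [[0, 0], [0, 0]] with rank 0, so corank 2. A Groebner basis of the Jacobian ideal J(f) in C{p,q} is {q^3, p^2 + 2*q^2, p*q - q^2}; counting standard monomials gives mu = 4. Corank 2; j^3 = -2*q*(p^2 - 2*p*q + 2*q^2) splits into three distinct lines over C (the quadratic factor has nonzero discriminant), so D_4.

Type D_4, Milnor number mu = 4.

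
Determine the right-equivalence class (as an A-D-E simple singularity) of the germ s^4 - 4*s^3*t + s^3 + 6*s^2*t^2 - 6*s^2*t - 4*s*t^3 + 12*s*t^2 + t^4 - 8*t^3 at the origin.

E6

The Hessian of f at 0 is [[0, 0], [0, 0]] with rank 0, so corank 2. A Groebner basis of the Jacobian ideal J(f) in C{s,t} is {t^4, s*t^2 - 5*t^3/3, s^2 - 4*s*t + 4*t^2}; counting standard monomials gives mu = 6. Corank 2; j^3 = (s - 2*t)^3 is a perfect cube, so E-series; the 4-jet and mu = 6 give E_6.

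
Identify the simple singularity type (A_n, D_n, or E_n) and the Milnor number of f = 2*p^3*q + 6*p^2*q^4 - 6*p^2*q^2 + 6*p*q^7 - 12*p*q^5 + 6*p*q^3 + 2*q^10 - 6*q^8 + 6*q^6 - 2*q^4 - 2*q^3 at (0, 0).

Type E_{7}, Milnor number mu = 7.

The Hessian of f at 0 has rank 0. Corank 2; j^3 = -2*q^3 is a perfect cube, so E-series; the 4-jet and mu = 7 give E_7.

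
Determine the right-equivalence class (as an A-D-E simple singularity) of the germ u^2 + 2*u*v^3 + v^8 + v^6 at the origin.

A7

The Hessian of f at 0 is [[2, 0], [0, 0]] with rank 1, so corank 1. A Groebner basis of the Jacobian ideal J(f) in C{u,v} is {u^3, u^2*v, u + v^3}; counting standard monomials gives mu = 7. Corank 1: A-series; mu = 7 gives A_7.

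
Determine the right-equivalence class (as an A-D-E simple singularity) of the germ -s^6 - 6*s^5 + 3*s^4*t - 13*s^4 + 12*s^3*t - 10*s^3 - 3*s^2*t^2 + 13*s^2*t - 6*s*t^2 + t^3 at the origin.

The Hessian of f at 0 has rank 0. Corank 2; j^3 = -(2*s - t)*(5*s^2 - 4*s*t + t^2) splits into three distinct lines over C (the quadratic factor has nonzero discriminant), so D_4.

D_{4}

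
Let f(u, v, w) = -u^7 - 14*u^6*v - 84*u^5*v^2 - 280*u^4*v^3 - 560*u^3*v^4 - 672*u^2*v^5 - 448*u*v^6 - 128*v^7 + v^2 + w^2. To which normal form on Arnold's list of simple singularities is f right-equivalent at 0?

The Hessian of f at 0 has rank 2. Corank 1: A-series; mu = 6 gives A_6.

A_{6}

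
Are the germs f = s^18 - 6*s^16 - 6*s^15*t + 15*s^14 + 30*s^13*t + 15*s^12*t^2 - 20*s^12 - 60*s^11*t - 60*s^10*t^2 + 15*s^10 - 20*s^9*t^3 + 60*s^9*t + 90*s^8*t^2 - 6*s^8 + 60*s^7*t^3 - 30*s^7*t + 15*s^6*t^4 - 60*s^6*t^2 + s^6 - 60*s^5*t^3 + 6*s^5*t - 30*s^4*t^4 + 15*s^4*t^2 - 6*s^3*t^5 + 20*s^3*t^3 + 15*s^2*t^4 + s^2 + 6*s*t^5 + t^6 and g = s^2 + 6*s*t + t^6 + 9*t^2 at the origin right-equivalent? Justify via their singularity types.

The Hessian of f at 0 is [[2, 0], [0, 0]] with rank 1, so corank 1. A Groebner basis of the Jacobian ideal J(f) in C{s,t} is {t^5, s}; counting standard monomials gives mu = 5. Corank 1: A-series; mu = 5 gives A_5. The Hessian of g at 0 is [[2, 6], [6, 18]] with rank 1, so corank 1. A Groebner basis of the Jacobian ideal J(g) in C{s,t} is {t^5, s + 3*t}; counting standard monomials gives mu = 5. Corank 1: A-series; mu = 5 gives A_5. Both have type A_5, hence right-equivalent.

Yes.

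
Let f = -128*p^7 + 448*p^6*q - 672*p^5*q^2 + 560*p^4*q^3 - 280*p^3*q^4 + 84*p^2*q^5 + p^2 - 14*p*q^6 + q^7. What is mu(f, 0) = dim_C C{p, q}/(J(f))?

6

The Hessian of f at 0 has rank 1. Corank 1: A-series; mu = 6 gives A_6.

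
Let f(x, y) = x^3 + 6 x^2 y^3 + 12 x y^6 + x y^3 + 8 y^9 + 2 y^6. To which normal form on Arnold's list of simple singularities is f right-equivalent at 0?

E7

The Hessian of f at 0 has rank 0. Corank 2; j^3 = x^3 is a perfect cube, so E-series; the 4-jet and mu = 7 give E_7.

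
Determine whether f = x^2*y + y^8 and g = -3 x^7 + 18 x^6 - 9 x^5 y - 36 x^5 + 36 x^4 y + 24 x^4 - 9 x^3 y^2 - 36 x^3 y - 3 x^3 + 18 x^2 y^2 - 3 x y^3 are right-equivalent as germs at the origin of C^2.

The Hessian of f at 0 has rank 0. Corank 2; j^3 = x^2*y has shape L^2 M (L != M), so D-series; mu = 9 gives D_9. The Hessian of g at 0 has rank 0. Corank 2; j^3 = -3*x^3 is a perfect cube, so E-series; the 4-jet and mu = 7 give E_7. f is D_9 but g is E_7, hence not right-equivalent.

No.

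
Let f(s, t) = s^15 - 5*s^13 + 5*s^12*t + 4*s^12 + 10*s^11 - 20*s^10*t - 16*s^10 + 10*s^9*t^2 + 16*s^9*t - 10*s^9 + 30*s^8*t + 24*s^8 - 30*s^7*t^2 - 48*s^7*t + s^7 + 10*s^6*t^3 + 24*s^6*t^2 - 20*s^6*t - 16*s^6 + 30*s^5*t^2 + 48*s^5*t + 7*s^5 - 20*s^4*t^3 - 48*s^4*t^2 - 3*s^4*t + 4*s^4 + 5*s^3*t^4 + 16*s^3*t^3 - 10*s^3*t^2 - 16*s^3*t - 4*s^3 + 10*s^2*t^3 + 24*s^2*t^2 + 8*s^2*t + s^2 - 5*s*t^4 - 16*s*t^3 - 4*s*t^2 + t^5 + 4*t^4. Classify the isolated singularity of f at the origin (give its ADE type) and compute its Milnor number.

The Hessian of f at 0 has rank 1. Corank 1: A-series; mu = 4 gives A_4.

Type A_4, Milnor number mu = 4.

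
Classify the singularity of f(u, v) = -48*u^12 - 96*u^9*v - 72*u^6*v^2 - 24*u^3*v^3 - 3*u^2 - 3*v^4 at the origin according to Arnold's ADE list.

A3

The Hessian of f at 0 is [[-6, 0], [0, 0]] with rank 1, so corank 1. A Groebner basis of the Jacobian ideal J(f) in C{u,v} is {v^3, u}; counting standard monomials gives mu = 3. Corank 1: A-series; mu = 3 gives A_3.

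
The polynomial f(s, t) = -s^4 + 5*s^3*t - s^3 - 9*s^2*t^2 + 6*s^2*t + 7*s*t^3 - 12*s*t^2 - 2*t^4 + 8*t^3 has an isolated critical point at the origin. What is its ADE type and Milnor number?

Type E7, Milnor number mu = 7.

The Hessian of f at 0 is [[0, 0], [0, 0]] with rank 0, so corank 2. A Groebner basis of the Jacobian ideal J(f) in C{s,t} is {3*s^2 - 12*s*t + t^4 + t^3 + 12*t^2, s^3 + 18*s^2 - 72*s*t - 2*t^3 + 72*t^2, s^2*t + 7*s^2 - 28*s*t - 5*t^3/3 + 28*t^2, 2*s^2 + s*t^2 - 8*s*t - 4*t^3/3 + 8*t^2}; counting standard monomials gives mu = 7. Corank 2; j^3 = -(s - 2*t)^3 is a perfect cube, so E-series; the 4-jet and mu = 7 give E_7.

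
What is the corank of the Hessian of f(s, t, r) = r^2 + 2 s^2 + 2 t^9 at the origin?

1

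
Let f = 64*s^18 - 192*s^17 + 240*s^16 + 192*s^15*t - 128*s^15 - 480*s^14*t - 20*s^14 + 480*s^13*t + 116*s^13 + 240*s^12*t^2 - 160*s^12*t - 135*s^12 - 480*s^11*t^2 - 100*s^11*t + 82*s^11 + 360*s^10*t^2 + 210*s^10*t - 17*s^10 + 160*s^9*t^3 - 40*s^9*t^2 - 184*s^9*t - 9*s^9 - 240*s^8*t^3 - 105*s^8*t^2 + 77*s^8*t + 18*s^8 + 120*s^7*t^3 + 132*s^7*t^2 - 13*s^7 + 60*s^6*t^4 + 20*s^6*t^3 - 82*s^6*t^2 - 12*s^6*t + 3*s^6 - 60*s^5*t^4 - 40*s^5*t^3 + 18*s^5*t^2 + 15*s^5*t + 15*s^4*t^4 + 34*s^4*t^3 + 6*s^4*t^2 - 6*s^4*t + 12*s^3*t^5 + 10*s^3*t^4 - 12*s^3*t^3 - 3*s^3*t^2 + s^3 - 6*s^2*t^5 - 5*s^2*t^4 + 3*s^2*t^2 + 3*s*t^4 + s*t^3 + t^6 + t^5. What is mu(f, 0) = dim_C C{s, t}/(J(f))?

7

The Hessian of f at 0 has rank 0. Corank 2; j^3 = s^3 is a perfect cube, so E-series; the 4-jet and mu = 7 give E_7.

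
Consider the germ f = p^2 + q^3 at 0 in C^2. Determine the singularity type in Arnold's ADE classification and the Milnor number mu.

The Hessian of f at 0 has rank 1. Corank 1: A-series; mu = 2 gives A_2.

Type A2, Milnor number mu = 2.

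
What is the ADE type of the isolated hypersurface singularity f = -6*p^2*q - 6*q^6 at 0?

The Hessian of f at 0 has rank 0. Corank 2; j^3 = -6*p^2*q has shape L^2 M (L != M), so D-series; mu = 7 gives D_7.

D_7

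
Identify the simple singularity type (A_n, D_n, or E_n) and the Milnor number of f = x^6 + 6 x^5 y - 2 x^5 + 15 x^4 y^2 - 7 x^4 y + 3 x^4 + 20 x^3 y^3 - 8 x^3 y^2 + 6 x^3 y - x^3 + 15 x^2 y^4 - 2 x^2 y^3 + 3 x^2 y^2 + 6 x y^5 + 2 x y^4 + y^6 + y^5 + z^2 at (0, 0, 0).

Type E_{8}, Milnor number mu = 8.

The Hessian of f at 0 is [[0, 0, 0], [0, 0, 0], [0, 0, 2]] with rank 1, so corank 2. A Groebner basis of the Jacobian ideal J(f) in C{x,y,z} is {-x^2/8 + x*y^3 + x*y^2/4, x^2/2 - x*y^2 + y^4, x^3, x^2*y - x^2/4 + x*y^2/2, z}; counting standard monomials gives mu = 8. Corank 2; j^3 = -x^3 is a perfect cube, so E-series; the 5-jet and mu = 8 give E_8.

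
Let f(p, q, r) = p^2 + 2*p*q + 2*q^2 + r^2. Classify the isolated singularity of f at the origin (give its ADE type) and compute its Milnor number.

The Hessian of f at 0 has rank 3. Corank 0: nondegenerate Morse point, so A_1.

Type A1, Milnor number mu = 1.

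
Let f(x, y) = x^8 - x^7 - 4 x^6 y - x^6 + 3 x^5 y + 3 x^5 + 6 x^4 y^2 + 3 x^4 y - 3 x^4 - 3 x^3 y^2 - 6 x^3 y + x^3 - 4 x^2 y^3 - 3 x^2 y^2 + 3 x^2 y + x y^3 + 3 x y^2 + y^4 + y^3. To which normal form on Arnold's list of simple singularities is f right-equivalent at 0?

E_{7}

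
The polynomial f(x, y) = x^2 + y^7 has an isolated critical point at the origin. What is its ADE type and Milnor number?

Type A_{6}, Milnor number mu = 6.

The Hessian of f at 0 has rank 1. Corank 1: A-series; mu = 6 gives A_6.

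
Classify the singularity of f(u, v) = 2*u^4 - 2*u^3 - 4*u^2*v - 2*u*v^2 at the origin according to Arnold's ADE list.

The Hessian of f at 0 is [[0, 0], [0, 0]] with rank 0, so corank 2. A Groebner basis of the Jacobian ideal J(f) in C{u,v} is {u*v^2 - u*v/4 - v^2/4, u*v/4 + v^3 + v^2/4, u^2 + u*v}; counting standard monomials gives mu = 5. Corank 2; j^3 = -2*u*(u + v)^2 has shape L^2 M (L != M), so D-series; mu = 5 gives D_5.

D_5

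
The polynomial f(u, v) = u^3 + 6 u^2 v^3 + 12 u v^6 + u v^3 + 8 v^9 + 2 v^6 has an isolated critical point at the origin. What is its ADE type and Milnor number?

Type E_7, Milnor number mu = 7.

The Hessian of f at 0 has rank 0. Corank 2; j^3 = u^3 is a perfect cube, so E-series; the 4-jet and mu = 7 give E_7.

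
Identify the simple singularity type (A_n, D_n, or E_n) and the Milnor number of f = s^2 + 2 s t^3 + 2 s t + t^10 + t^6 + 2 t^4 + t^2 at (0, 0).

Type A_{9}, Milnor number mu = 9.

The Hessian of f at 0 is [[2, 2], [2, 2]] with rank 1, so corank 1. A Groebner basis of the Jacobian ideal J(f) in C{s,t} is {s^3 + 3*s^2*t + 3*s*t^2 - s - t, s + t^3 + t}; counting standard monomials gives mu = 9. Corank 1: A-series; mu = 9 gives A_9.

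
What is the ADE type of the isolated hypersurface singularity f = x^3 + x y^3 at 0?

E_{7}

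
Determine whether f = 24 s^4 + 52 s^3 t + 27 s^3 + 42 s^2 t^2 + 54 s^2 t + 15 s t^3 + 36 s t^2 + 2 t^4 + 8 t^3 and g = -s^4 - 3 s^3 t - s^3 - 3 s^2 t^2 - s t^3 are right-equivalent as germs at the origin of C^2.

The Hessian of f at 0 is [[0, 0], [0, 0]] with rank 0, so corank 2. A Groebner basis of the Jacobian ideal J(f) in C{s,t} is {19683*s^2/4 + 6561*s*t + t^4 - 27*t^3/4 + 2187*t^2, s^3 + 189*s^2/2 + 126*s*t + t^3/6 + 42*t^2, s^2*t - 405*s^2/4 - 135*s*t - 11*t^3/36 - 45*t^2, 81*s^2 + s*t^2 + 108*s*t + 5*t^3/9 + 36*t^2}; counting standard monomials gives mu = 7. Corank 2; j^3 = (3*s + 2*t)^3 is a perfect cube, so E-series; the 4-jet and mu = 7 give E_7. The Hessian of g at 0 is [[0, 0], [0, 0]] with rank 0, so corank 2. A Groebner basis of the Jacobian ideal J(g) in C{s,t} is {3*s^2 + t^4 + t^3, s^3, s^2*t - s^2 - t^3/3, 2*s^2 + s*t^2 + 2*t^3/3}; counting standard monomials gives mu = 7. Corank 2; j^3 = -s^3 is a perfect cube, so E-series; the 4-jet and mu = 7 give E_7. Both have type E_7, hence right-equivalent.

Yes.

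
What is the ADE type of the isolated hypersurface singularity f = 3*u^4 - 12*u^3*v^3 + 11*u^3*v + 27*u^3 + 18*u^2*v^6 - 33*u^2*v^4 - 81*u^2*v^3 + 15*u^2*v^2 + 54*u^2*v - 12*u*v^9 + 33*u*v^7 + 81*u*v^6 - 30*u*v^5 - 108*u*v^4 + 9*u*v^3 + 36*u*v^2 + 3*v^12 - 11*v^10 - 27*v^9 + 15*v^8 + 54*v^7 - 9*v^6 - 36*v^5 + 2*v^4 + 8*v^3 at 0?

E_7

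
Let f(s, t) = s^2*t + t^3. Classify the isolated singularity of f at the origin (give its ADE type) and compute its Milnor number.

The Hessian of f at 0 has rank 0. Corank 2; j^3 = t*(s^2 + t^2) splits into three distinct lines over C (the quadratic factor has nonzero discriminant), so D_4.

Type D_{4}, Milnor number mu = 4.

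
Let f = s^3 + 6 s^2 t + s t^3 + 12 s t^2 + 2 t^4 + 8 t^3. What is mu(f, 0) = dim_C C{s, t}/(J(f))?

The Hessian of f at 0 has rank 0. Corank 2; j^3 = (s + 2*t)^3 is a perfect cube, so E-series; the 4-jet and mu = 7 give E_7.

7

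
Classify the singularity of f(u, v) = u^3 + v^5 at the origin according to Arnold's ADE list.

E_8

The Hessian of f at 0 has rank 0. Corank 2; j^3 = u^3 is a perfect cube, so E-series; the 5-jet and mu = 8 give E_8.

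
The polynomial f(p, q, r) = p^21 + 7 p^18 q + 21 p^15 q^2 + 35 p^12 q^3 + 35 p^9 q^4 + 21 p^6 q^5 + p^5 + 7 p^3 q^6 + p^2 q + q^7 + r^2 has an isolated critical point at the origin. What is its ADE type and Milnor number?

The Hessian of f at 0 is [[0, 0, 0], [0, 0, 0], [0, 0, 2]] with rank 1, so corank 2. A Groebner basis of the Jacobian ideal J(f) in C{p,q,r} is {p^2/7 + q^6, p^3, p*q, r}; counting standard monomials gives mu = 8. Corank 2; j^3 = p^2*q has shape L^2 M (L != M), so D-series; mu = 8 gives D_8.

Type D_{8}, Milnor number mu = 8.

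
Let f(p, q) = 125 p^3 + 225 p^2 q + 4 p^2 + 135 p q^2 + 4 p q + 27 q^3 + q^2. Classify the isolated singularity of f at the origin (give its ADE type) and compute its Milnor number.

Type A2, Milnor number mu = 2.

The Hessian of f at 0 is [[8, 4], [4, 2]] with rank 1, so corank 1. A Groebner basis of the Jacobian ideal J(f) in C{p,q} is {q^2, p + q/2}; counting standard monomials gives mu = 2. Corank 1: A-series; mu = 2 gives A_2.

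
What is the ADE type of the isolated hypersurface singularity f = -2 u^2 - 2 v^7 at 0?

A_6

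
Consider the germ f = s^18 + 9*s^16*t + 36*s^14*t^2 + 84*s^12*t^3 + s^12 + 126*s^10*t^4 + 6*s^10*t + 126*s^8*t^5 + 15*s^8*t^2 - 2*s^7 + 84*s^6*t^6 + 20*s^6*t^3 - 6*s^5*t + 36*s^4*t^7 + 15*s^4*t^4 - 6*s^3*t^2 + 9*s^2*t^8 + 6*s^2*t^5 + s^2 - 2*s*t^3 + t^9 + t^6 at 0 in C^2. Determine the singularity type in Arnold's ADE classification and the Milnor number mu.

Type A_8, Milnor number mu = 8.

The Hessian of f at 0 has rank 1. Corank 1: A-series; mu = 8 gives A_8.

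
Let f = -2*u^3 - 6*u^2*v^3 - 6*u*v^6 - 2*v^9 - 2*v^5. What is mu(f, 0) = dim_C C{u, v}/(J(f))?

8

The Hessian of f at 0 has rank 0. Corank 2; j^3 = -2*u^3 is a perfect cube, so E-series; the 5-jet and mu = 8 give E_8.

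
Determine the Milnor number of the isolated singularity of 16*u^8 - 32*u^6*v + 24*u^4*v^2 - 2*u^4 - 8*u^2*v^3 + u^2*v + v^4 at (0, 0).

5

The Hessian of f at 0 is [[0, 0], [0, 0]] with rank 0, so corank 2. A Groebner basis of the Jacobian ideal J(f) in C{u,v} is {u^3, u^2/4 + v^3, u*v}; counting standard monomials gives mu = 5. Corank 2; j^3 = u^2*v has shape L^2 M (L != M), so D-series; mu = 5 gives D_5.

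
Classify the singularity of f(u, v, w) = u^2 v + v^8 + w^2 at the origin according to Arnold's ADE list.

D_9

The Hessian of f at 0 has rank 1. Corank 2; j^3 = u^2*v has shape L^2 M (L != M), so D-series; mu = 9 gives D_9.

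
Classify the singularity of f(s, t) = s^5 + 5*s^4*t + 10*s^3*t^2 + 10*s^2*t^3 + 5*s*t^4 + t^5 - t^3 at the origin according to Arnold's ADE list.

The Hessian of f at 0 has rank 0. Corank 2; j^3 = -t^3 is a perfect cube, so E-series; the 5-jet and mu = 8 give E_8.

E_8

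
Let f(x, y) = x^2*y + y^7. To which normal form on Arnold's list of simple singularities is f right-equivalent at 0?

D_{8}

The Hessian of f at 0 has rank 0. Corank 2; j^3 = x^2*y has shape L^2 M (L != M), so D-series; mu = 8 gives D_8.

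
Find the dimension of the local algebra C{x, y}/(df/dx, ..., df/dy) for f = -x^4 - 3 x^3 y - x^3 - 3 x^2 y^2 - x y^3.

The Hessian of f at 0 has rank 0. Corank 2; j^3 = -x^3 is a perfect cube, so E-series; the 4-jet and mu = 7 give E_7.

7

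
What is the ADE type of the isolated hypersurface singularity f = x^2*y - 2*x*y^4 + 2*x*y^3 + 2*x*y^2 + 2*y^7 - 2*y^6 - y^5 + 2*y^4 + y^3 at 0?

The Hessian of f at 0 is [[0, 0], [0, 0]] with rank 0, so corank 2. A Groebner basis of the Jacobian ideal J(f) in C{x,y} is {x^2/6 + x*y^3 + 4*x*y^2/3 + 5*x*y/2 + 7*y^3/2 + 7*y^2/3, -x*y + y^4 - y^3 - y^2, x^3 + 5*x^2/6 + 5*x*y^2/3 + 11*x*y/2 + 13*y^3/2 + 14*y^2/3, x^2*y - x^2/3 + x*y^2/3 - 2*x*y - 2*y^3 - 5*y^2/3}; counting standard monomials gives mu = 8. Corank 2; j^3 = y*(x + y)^2 has shape L^2 M (L != M), so D-series; mu = 8 gives D_8.

D_8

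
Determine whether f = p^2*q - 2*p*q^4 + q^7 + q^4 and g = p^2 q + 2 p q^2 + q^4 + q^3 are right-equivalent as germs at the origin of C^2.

Yes.

The Hessian of f at 0 is [[0, 0], [0, 0]] with rank 0, so corank 2. A Groebner basis of the Jacobian ideal J(f) in C{p,q} is {p^3, p^2/4 + q^3, p*q}; counting standard monomials gives mu = 5. Corank 2; j^3 = p^2*q has shape L^2 M (L != M), so D-series; mu = 5 gives D_5. The Hessian of g at 0 is [[0, 0], [0, 0]] with rank 0, so corank 2. A Groebner basis of the Jacobian ideal J(g) in C{p,q} is {p^3 - p^2/4 + q^2/4, p^2/4 + q^3 - q^2/4, p*q + q^2}; counting standard monomials gives mu = 5. Corank 2; j^3 = q*(p + q)^2 has shape L^2 M (L != M), so D-series; mu = 5 gives D_5. Both have type D_5, hence right-equivalent.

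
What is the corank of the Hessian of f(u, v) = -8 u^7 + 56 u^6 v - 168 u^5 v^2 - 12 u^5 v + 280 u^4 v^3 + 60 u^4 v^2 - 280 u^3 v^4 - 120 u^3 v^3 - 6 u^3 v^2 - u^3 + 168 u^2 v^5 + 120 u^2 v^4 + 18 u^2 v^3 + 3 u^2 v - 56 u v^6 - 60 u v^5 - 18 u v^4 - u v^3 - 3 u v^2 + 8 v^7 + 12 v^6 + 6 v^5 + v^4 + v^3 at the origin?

Hessian at 0 has rank 0.

2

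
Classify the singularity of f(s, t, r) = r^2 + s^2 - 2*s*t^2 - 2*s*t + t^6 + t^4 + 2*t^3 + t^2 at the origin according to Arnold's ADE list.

A_5

The Hessian of f at 0 is [[2, -2, 0], [-2, 2, 0], [0, 0, 2]] with rank 2, so corank 1. A Groebner basis of the Jacobian ideal J(f) in C{s,t,r} is {s^3 - 3*s^2 + 5*s*t - 2*s + 2*t, s^2*t - 2*s^2 + 3*s*t - s + t, -s + t^2 + t, r}; counting standard monomials gives mu = 5. Corank 1: A-series; mu = 5 gives A_5.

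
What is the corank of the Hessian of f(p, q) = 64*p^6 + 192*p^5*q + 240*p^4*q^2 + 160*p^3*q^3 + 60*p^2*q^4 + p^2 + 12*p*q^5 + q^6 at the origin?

Hessian at 0 has rank 1.

1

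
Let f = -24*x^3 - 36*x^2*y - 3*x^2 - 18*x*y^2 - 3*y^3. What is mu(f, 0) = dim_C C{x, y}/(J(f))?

The Hessian of f at 0 has rank 1. Corank 1: A-series; mu = 2 gives A_2.

2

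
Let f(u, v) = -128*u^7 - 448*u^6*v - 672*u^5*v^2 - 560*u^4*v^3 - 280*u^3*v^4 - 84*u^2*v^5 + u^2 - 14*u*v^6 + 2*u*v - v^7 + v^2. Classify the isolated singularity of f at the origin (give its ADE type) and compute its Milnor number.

The Hessian of f at 0 has rank 1. Corank 1: A-series; mu = 6 gives A_6.

Type A_6, Milnor number mu = 6.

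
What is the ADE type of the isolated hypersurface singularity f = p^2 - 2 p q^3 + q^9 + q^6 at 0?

The Hessian of f at 0 is [[2, 0], [0, 0]] with rank 1, so corank 1. A Groebner basis of the Jacobian ideal J(f) in C{p,q} is {p^2*q^2, p^3, -p + q^3}; counting standard monomials gives mu = 8. Corank 1: A-series; mu = 8 gives A_8.

A_{8}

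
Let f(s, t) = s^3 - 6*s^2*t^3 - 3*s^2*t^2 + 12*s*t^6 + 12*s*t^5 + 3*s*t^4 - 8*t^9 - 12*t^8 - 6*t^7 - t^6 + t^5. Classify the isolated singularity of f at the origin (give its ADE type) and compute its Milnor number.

Type E8, Milnor number mu = 8.

The Hessian of f at 0 has rank 0. Corank 2; j^3 = s^3 is a perfect cube, so E-series; the 5-jet and mu = 8 give E_8.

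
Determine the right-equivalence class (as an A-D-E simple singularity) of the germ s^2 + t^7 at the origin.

The Hessian of f at 0 has rank 1. Corank 1: A-series; mu = 6 gives A_6.

A6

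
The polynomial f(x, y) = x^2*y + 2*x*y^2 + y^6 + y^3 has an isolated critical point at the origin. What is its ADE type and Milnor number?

The Hessian of f at 0 has rank 0. Corank 2; j^3 = y*(x + y)^2 has shape L^2 M (L != M), so D-series; mu = 7 gives D_7.

Type D_{7}, Milnor number mu = 7.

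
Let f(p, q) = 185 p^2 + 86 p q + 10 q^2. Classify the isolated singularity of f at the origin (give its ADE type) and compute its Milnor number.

Type A1, Milnor number mu = 1.

The Hessian of f at 0 is [[370, 86], [86, 20]] with rank 2, so corank 0. A Groebner basis of the Jacobian ideal J(f) in C{p,q} is {p, q}; counting standard monomials gives mu = 1. Corank 0: nondegenerate Morse point, so A_1.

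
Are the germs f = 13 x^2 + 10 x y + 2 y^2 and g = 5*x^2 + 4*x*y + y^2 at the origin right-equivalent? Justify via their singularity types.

The Hessian of f at 0 is [[26, 10], [10, 4]] with rank 2, so corank 0. A Groebner basis of the Jacobian ideal J(f) in C{x,y} is {x, y}; counting standard monomials gives mu = 1. Corank 0: nondegenerate Morse point, so A_1. The Hessian of g at 0 is [[10, 4], [4, 2]] with rank 2, so corank 0. A Groebner basis of the Jacobian ideal J(g) in C{x,y} is {x, y}; counting standard monomials gives mu = 1. Corank 0: nondegenerate Morse point, so A_1. Both have type A_1, hence right-equivalent.

Yes.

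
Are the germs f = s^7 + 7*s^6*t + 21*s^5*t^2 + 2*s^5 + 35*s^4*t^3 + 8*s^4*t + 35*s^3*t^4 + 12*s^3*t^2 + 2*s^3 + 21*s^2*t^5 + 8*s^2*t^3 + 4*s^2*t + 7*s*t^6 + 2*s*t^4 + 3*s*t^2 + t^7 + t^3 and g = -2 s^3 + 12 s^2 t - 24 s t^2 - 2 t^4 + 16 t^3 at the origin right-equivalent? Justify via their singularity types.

No.

The Hessian of f at 0 has rank 0. Corank 2; j^3 = (s + t)*(2*s^2 + 2*s*t + t^2) splits into three distinct lines over C (the quadratic factor has nonzero discriminant), so D_4. The Hessian of g at 0 has rank 0. Corank 2; j^3 = -2*(s - 2*t)^3 is a perfect cube, so E-series; the 4-jet and mu = 6 give E_6. f is D_4 but g is E_6, hence not right-equivalent.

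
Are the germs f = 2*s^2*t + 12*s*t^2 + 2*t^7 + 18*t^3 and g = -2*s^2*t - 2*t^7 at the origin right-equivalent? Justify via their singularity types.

The Hessian of f at 0 has rank 0. Corank 2; j^3 = 2*t*(s + 3*t)^2 has shape L^2 M (L != M), so D-series; mu = 8 gives D_8. The Hessian of g at 0 has rank 0. Corank 2; j^3 = -2*s^2*t has shape L^2 M (L != M), so D-series; mu = 8 gives D_8. Both have type D_8, hence right-equivalent.

Yes.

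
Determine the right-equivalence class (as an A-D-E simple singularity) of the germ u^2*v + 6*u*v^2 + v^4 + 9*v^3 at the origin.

The Hessian of f at 0 is [[0, 0], [0, 0]] with rank 0, so corank 2. A Groebner basis of the Jacobian ideal J(f) in C{u,v} is {u^3 - 27*u^2/4 + 243*v^2/4, u^2/4 + v^3 - 9*v^2/4, u*v + 3*v^2}; counting standard monomials gives mu = 5. Corank 2; j^3 = v*(u + 3*v)^2 has shape L^2 M (L != M), so D-series; mu = 5 gives D_5.

D_{5}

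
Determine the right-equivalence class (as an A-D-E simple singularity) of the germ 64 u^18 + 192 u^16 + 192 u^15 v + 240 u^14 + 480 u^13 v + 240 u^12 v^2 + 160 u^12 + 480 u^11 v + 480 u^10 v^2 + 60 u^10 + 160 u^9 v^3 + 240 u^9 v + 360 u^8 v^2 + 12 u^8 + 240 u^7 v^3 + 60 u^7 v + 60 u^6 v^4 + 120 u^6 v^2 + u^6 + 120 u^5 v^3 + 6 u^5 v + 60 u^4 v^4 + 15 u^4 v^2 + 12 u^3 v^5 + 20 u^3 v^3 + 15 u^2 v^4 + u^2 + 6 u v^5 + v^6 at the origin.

A5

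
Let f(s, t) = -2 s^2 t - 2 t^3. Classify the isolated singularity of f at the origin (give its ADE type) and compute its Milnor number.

The Hessian of f at 0 has rank 0. Corank 2; j^3 = -2*t*(s^2 + t^2) splits into three distinct lines over C (the quadratic factor has nonzero discriminant), so D_4.

Type D4, Milnor number mu = 4.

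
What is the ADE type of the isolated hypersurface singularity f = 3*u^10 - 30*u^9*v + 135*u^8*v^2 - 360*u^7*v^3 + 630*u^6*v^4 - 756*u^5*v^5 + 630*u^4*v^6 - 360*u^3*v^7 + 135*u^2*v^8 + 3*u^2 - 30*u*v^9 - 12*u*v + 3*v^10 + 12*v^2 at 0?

A9

The Hessian of f at 0 is [[6, -12], [-12, 24]] with rank 1, so corank 1. A Groebner basis of the Jacobian ideal J(f) in C{u,v} is {v^9, u - 2*v}; counting standard monomials gives mu = 9. Corank 1: A-series; mu = 9 gives A_9.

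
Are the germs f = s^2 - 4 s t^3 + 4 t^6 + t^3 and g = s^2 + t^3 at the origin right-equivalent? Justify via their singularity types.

Yes.

The Hessian of f at 0 is [[2, 0], [0, 0]] with rank 1, so corank 1. A Groebner basis of the Jacobian ideal J(f) in C{s,t} is {t^2, s}; counting standard monomials gives mu = 2. Corank 1: A-series; mu = 2 gives A_2. The Hessian of g at 0 is [[2, 0], [0, 0]] with rank 1, so corank 1. A Groebner basis of the Jacobian ideal J(g) in C{s,t} is {t^2, s}; counting standard monomials gives mu = 2. Corank 1: A-series; mu = 2 gives A_2. Both have type A_2, hence right-equivalent.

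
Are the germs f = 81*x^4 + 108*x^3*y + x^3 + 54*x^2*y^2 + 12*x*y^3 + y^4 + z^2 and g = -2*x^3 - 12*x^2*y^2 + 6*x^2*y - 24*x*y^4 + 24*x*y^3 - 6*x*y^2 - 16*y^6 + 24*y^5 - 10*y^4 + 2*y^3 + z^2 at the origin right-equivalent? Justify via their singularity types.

The Hessian of f at 0 has rank 1. Corank 2; j^3 = x^3 is a perfect cube, so E-series; the 4-jet and mu = 6 give E_6. The Hessian of g at 0 has rank 1. Corank 2; j^3 = -2*(x - y)^3 is a perfect cube, so E-series; the 4-jet and mu = 6 give E_6. Both have type E_6, hence right-equivalent.

Yes.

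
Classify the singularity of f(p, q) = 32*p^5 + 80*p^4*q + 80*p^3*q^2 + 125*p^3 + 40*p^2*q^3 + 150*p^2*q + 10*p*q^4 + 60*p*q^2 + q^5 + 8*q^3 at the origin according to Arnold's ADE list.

E_8

The Hessian of f at 0 has rank 0. Corank 2; j^3 = (5*p + 2*q)^3 is a perfect cube, so E-series; the 5-jet and mu = 8 give E_8.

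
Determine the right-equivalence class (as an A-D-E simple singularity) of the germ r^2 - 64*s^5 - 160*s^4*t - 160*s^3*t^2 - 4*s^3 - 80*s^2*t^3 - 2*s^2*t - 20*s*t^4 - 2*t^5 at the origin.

D_6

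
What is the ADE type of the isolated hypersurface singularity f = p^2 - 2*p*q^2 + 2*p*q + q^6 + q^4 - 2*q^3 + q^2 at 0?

A_{5}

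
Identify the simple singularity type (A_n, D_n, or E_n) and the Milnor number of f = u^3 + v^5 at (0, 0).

Type E8, Milnor number mu = 8.

The Hessian of f at 0 has rank 0. Corank 2; j^3 = u^3 is a perfect cube, so E-series; the 5-jet and mu = 8 give E_8.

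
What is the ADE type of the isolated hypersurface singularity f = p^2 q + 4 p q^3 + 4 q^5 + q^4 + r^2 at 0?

The Hessian of f at 0 has rank 1. Corank 2; j^3 = p^2*q has shape L^2 M (L != M), so D-series; mu = 5 gives D_5.

D_{5}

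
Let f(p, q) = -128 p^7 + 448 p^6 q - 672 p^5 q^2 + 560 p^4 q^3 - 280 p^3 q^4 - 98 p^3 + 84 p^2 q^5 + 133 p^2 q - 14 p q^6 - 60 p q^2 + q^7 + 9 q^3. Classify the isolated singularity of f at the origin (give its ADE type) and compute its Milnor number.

Type D_8, Milnor number mu = 8.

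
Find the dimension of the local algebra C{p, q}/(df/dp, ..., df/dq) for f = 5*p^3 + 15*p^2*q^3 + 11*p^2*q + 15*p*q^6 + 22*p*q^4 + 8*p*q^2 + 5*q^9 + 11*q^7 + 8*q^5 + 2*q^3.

4

The Hessian of f at 0 is [[0, 0], [0, 0]] with rank 0, so corank 2. A Groebner basis of the Jacobian ideal J(f) in C{p,q} is {q^3, p^2 + 2*q^2, p*q - q^2}; counting standard monomials gives mu = 4. Corank 2; j^3 = (p + q)*(5*p^2 + 6*p*q + 2*q^2) splits into three distinct lines over C (the quadratic factor has nonzero discriminant), so D_4.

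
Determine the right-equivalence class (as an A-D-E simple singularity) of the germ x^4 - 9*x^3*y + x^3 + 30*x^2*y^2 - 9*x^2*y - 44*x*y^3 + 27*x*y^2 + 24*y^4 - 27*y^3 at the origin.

E_{7}

The Hessian of f at 0 has rank 0. Corank 2; j^3 = (x - 3*y)^3 is a perfect cube, so E-series; the 4-jet and mu = 7 give E_7.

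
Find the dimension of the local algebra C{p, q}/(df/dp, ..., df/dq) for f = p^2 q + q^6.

7

The Hessian of f at 0 has rank 0. Corank 2; j^3 = p^2*q has shape L^2 M (L != M), so D-series; mu = 7 gives D_7.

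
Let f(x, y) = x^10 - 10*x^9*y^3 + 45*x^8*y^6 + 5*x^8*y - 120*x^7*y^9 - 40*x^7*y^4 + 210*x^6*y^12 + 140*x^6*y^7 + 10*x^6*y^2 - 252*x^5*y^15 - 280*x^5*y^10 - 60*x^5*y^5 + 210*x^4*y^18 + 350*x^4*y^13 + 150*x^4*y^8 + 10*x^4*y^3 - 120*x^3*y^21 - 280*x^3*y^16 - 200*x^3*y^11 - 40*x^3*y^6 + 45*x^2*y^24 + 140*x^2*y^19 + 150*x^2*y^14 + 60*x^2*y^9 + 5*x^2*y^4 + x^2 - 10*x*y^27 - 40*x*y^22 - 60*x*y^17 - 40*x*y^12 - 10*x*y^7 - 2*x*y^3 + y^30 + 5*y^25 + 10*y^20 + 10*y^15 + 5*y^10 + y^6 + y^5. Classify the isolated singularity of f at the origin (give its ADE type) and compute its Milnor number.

The Hessian of f at 0 is [[2, 0], [0, 0]] with rank 1, so corank 1. A Groebner basis of the Jacobian ideal J(f) in C{x,y} is {-x + y^3, x^2, x*y}; counting standard monomials gives mu = 4. Corank 1: A-series; mu = 4 gives A_4.

Type A4, Milnor number mu = 4.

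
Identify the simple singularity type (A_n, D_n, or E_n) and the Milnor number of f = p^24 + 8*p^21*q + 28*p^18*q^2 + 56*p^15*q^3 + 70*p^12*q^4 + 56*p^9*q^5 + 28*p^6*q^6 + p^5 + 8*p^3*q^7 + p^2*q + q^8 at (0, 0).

Type D_{9}, Milnor number mu = 9.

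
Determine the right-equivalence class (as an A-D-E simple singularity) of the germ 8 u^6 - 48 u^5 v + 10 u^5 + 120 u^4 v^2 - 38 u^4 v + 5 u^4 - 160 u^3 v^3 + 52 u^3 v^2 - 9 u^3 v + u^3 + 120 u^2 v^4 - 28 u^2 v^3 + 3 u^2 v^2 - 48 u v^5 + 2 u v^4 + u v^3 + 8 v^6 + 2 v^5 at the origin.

E_7

The Hessian of f at 0 has rank 0. Corank 2; j^3 = u^3 is a perfect cube, so E-series; the 4-jet and mu = 7 give E_7.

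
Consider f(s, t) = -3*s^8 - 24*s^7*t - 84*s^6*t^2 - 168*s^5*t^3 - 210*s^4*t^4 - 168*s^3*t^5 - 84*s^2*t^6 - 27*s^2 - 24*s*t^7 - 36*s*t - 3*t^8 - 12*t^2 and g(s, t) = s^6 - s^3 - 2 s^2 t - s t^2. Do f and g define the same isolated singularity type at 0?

No.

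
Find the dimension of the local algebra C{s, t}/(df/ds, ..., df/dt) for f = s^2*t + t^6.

The Hessian of f at 0 has rank 0. Corank 2; j^3 = s^2*t has shape L^2 M (L != M), so D-series; mu = 7 gives D_7.

7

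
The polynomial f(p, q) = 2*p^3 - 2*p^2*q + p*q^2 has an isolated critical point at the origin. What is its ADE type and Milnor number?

Type D4, Milnor number mu = 4.

The Hessian of f at 0 is [[0, 0], [0, 0]] with rank 0, so corank 2. A Groebner basis of the Jacobian ideal J(f) in C{p,q} is {q^3, p^2 + q^2/2, p*q + q^2/2}; counting standard monomials gives mu = 4. Corank 2; j^3 = p*(2*p^2 - 2*p*q + q^2) splits into three distinct lines over C (the quadratic factor has nonzero discriminant), so D_4.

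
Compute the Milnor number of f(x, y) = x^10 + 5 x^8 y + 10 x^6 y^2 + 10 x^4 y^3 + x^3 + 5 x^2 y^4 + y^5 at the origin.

8

The Hessian of f at 0 is [[0, 0], [0, 0]] with rank 0, so corank 2. A Groebner basis of the Jacobian ideal J(f) in C{x,y} is {y^4, x^2}; counting standard monomials gives mu = 8. Corank 2; j^3 = x^3 is a perfect cube, so E-series; the 5-jet and mu = 8 give E_8.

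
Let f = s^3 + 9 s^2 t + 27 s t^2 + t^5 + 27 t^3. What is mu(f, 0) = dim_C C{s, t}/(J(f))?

The Hessian of f at 0 has rank 0. Corank 2; j^3 = (s + 3*t)^3 is a perfect cube, so E-series; the 5-jet and mu = 8 give E_8.

8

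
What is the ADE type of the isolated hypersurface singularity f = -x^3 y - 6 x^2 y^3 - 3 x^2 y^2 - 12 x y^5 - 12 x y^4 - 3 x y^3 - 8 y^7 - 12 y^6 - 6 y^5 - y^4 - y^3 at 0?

The Hessian of f at 0 has rank 0. Corank 2; j^3 = -y^3 is a perfect cube, so E-series; the 4-jet and mu = 7 give E_7.

E_7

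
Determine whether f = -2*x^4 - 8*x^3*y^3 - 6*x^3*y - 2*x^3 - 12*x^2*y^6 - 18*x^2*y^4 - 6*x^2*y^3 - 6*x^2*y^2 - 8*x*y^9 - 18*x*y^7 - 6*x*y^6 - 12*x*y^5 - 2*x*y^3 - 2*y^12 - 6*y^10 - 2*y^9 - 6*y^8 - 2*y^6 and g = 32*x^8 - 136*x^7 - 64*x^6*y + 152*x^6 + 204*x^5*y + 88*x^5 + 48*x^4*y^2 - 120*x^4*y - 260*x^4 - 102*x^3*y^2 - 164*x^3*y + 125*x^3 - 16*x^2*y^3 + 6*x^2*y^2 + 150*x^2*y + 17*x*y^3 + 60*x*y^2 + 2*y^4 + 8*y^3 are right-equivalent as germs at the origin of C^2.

Yes.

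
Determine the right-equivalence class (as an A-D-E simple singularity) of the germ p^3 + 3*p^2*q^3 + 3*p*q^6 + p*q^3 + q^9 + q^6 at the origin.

The Hessian of f at 0 has rank 0. Corank 2; j^3 = p^3 is a perfect cube, so E-series; the 4-jet and mu = 7 give E_7.

E_7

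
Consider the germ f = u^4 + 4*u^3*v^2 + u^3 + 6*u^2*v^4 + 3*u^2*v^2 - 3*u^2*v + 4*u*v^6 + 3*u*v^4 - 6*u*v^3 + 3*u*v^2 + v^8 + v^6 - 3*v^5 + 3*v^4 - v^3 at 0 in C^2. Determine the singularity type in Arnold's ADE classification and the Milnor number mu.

Type E6, Milnor number mu = 6.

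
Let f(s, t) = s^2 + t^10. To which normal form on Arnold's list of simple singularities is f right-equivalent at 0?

A_{9}

The Hessian of f at 0 has rank 1. Corank 1: A-series; mu = 9 gives A_9.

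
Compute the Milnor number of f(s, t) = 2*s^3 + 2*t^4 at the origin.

The Hessian of f at 0 is [[0, 0], [0, 0]] with rank 0, so corank 2. A Groebner basis of the Jacobian ideal J(f) in C{s,t} is {t^3, s^2}; counting standard monomials gives mu = 6. Corank 2; j^3 = 2*s^3 is a perfect cube, so E-series; the 4-jet and mu = 6 give E_6.

6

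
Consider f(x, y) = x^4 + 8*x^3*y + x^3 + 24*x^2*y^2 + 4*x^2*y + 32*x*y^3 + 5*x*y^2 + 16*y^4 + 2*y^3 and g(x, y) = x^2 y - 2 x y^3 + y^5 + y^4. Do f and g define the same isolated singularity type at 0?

The Hessian of f at 0 has rank 0. Corank 2; j^3 = (x + y)^2*(x + 2*y) has shape L^2 M (L != M), so D-series; mu = 5 gives D_5. The Hessian of g at 0 has rank 0. Corank 2; j^3 = x^2*y has shape L^2 M (L != M), so D-series; mu = 5 gives D_5. Both have type D_5, hence right-equivalent.

Yes.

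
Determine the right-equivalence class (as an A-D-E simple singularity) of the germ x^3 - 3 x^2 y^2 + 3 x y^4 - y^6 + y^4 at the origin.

The Hessian of f at 0 has rank 0. Corank 2; j^3 = x^3 is a perfect cube, so E-series; the 4-jet and mu = 6 give E_6.

E6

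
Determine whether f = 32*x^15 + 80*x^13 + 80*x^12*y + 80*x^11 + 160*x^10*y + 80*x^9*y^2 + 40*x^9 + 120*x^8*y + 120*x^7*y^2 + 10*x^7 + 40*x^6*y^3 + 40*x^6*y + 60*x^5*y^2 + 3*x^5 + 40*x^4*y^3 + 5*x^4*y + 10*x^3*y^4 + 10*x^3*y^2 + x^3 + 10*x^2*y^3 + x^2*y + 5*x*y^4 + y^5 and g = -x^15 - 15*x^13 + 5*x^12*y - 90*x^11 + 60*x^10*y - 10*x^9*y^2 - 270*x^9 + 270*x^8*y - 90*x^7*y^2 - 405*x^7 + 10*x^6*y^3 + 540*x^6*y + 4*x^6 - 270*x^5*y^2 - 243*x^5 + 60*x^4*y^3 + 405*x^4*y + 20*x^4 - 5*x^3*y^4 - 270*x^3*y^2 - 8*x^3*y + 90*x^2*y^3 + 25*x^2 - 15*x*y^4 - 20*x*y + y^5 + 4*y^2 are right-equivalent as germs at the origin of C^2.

No.

The Hessian of f at 0 has rank 0. Corank 2; j^3 = x^2*(x + y) has shape L^2 M (L != M), so D-series; mu = 6 gives D_6. The Hessian of g at 0 has rank 1. Corank 1: A-series; mu = 4 gives A_4. f is D_6 but g is A_4, hence not right-equivalent.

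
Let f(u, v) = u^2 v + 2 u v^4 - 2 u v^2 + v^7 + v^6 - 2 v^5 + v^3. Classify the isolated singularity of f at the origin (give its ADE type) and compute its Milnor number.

The Hessian of f at 0 is [[0, 0], [0, 0]] with rank 0, so corank 2. A Groebner basis of the Jacobian ideal J(f) in C{u,v} is {u*v + v^4 - v^2, u^3 - u^2/2 + u*v - v^3 - v^2/2, u^2*v - u^2/3 + 2*u*v/3 - v^3 - v^2/3, -u^2/6 + u*v^2 + u*v/3 - v^3 - v^2/6}; counting standard monomials gives mu = 7. Corank 2; j^3 = v*(u - v)^2 has shape L^2 M (L != M), so D-series; mu = 7 gives D_7.

Type D_{7}, Milnor number mu = 7.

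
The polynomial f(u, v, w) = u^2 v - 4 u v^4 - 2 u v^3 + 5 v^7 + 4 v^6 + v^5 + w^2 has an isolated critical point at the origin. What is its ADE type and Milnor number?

The Hessian of f at 0 is [[0, 0, 0], [0, 0, 0], [0, 0, 2]] with rank 1, so corank 2. A Groebner basis of the Jacobian ideal J(f) in C{u,v,w} is {2*u^2/3 + u*v^3 - 11*u*v^2/6 + 7*u*v/12 - 7*v^3/12, -u*v/2 + v^4 + v^3/2, u^3 + u^2/3 - 2*u*v^2/3 + u*v/6 - v^3/6, u^2*v + 4*u^2/3 - 19*u*v^2/6 + 11*u*v/12 - 11*v^3/12, w}; counting standard monomials gives mu = 8. Corank 2; j^3 = u^2*v has shape L^2 M (L != M), so D-series; mu = 8 gives D_8.

Type D_8, Milnor number mu = 8.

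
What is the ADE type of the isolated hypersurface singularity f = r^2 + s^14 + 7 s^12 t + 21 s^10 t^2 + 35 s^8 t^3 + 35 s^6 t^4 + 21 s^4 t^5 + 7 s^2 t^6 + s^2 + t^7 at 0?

A_6

The Hessian of f at 0 is [[2, 0, 0], [0, 0, 0], [0, 0, 2]] with rank 2, so corank 1. A Groebner basis of the Jacobian ideal J(f) in C{s,t,r} is {t^6, s, r}; counting standard monomials gives mu = 6. Corank 1: A-series; mu = 6 gives A_6.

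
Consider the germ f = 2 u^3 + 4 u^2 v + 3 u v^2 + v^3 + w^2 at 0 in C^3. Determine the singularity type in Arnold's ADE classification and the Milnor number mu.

The Hessian of f at 0 has rank 1. Corank 2; j^3 = (u + v)*(2*u^2 + 2*u*v + v^2) splits into three distinct lines over C (the quadratic factor has nonzero discriminant), so D_4.

Type D_4, Milnor number mu = 4.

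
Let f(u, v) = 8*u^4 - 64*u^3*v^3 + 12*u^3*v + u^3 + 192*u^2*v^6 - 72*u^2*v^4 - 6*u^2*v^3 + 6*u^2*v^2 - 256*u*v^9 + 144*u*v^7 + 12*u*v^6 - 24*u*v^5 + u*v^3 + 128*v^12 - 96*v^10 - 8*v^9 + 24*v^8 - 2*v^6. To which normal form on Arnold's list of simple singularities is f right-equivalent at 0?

E_7

The Hessian of f at 0 has rank 0. Corank 2; j^3 = u^3 is a perfect cube, so E-series; the 4-jet and mu = 7 give E_7.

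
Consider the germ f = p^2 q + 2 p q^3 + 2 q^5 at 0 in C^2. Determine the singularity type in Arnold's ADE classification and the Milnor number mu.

The Hessian of f at 0 is [[0, 0], [0, 0]] with rank 0, so corank 2. A Groebner basis of the Jacobian ideal J(f) in C{p,q} is {p^3, p^2*q, -p^2/4 + p*q^2, p*q + q^3}; counting standard monomials gives mu = 6. Corank 2; j^3 = p^2*q has shape L^2 M (L != M), so D-series; mu = 6 gives D_6.

Type D_6, Milnor number mu = 6.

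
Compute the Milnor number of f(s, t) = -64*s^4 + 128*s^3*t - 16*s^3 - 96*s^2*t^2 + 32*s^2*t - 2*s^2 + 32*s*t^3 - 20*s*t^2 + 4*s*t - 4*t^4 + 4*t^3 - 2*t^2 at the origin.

3

The Hessian of f at 0 has rank 1. Corank 1: A-series; mu = 3 gives A_3.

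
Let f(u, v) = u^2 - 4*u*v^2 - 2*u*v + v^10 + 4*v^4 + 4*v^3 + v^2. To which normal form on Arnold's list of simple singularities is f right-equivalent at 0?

The Hessian of f at 0 has rank 1. Corank 1: A-series; mu = 9 gives A_9.

A9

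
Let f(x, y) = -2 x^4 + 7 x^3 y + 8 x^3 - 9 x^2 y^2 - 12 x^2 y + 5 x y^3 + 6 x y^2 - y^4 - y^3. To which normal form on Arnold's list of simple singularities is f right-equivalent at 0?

The Hessian of f at 0 is [[0, 0], [0, 0]] with rank 0, so corank 2. A Groebner basis of the Jacobian ideal J(f) in C{x,y} is {768*x^2 - 768*x*y + y^4 + 8*y^3 + 192*y^2, x^3 - 36*x^2 + 36*x*y - y^3/2 - 9*y^2, x^2*y - 40*x^2 + 40*x*y - 2*y^3/3 - 10*y^2, -32*x^2 + x*y^2 + 32*x*y - 5*y^3/6 - 8*y^2}; counting standard monomials gives mu = 7. Corank 2; j^3 = (2*x - y)^3 is a perfect cube, so E-series; the 4-jet and mu = 7 give E_7.

E_{7}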